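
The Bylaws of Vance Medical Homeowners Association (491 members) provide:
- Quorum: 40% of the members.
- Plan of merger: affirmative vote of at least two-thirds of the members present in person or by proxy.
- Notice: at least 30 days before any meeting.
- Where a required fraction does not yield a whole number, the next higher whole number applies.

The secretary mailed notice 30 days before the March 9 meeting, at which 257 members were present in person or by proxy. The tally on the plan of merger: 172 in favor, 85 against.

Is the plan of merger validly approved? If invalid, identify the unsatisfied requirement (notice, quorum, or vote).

Notice: 30 days given; 30 required. Satisfied.
Quorum: 40% of 491 = 196.40, rounded up to 197; 257 present. Satisfied.
Vote: requires two-thirds of those present (257); 2/3 of 257 = 171.33, rounded up to 172, so 172 needed; 172 in favor. Satisfied.

Valid — all requirements satisfied.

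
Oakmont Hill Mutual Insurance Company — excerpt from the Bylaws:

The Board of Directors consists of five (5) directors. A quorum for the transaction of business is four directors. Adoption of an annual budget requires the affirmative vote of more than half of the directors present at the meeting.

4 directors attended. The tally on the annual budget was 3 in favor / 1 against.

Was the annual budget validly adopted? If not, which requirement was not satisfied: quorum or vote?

Quorum: 4 present; quorum is 4. Satisfied.
Vote: the annual budget requires a majority of the directors present (4). A majority of 4 is 3, so 3 affirmative votes are needed; 3 voted in favor. Satisfied.

Valid — all requirements satisfied.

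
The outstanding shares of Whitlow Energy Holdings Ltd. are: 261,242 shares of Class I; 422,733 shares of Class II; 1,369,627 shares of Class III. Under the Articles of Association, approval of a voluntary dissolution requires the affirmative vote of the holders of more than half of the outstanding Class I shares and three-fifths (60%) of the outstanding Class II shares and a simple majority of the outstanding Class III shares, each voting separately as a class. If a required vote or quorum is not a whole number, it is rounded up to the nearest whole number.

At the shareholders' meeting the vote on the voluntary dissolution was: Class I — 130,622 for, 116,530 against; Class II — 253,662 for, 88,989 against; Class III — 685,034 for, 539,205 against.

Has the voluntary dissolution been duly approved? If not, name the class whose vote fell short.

Approved — every class gave the required vote.

Class I: a majority of 261242 is 130622; 130,622 required, 130,622 in favor — approved.
Class II: 3/5 of 422733 = 253639.80, rounded up to 253640; 253,640 required, 253,662 in favor — approved.
Class III: a majority of 1369627 is 684814; 684,814 required, 685,034 in favor — approved.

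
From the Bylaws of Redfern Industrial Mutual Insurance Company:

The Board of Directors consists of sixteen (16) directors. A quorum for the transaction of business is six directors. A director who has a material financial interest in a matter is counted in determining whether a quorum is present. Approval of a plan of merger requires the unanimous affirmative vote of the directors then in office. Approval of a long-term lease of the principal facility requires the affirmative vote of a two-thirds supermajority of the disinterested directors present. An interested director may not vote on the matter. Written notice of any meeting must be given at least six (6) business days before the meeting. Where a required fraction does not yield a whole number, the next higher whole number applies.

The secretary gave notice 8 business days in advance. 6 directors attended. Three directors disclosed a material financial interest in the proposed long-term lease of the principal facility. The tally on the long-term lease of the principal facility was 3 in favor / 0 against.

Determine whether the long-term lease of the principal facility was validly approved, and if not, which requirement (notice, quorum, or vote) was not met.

Notice: 8 business days given; 6 required (8 ≥ 6). Satisfied.
Quorum: 6 present (interested directors count toward quorum); quorum is 6. Satisfied.
Vote: the long-term lease of the principal facility requires two-thirds of the disinterested directors present (6 − 3 = 3). 2/3 of 3 = 2, so 2 affirmative votes are needed; 3 voted in favor. Satisfied.

Valid — all requirements satisfied.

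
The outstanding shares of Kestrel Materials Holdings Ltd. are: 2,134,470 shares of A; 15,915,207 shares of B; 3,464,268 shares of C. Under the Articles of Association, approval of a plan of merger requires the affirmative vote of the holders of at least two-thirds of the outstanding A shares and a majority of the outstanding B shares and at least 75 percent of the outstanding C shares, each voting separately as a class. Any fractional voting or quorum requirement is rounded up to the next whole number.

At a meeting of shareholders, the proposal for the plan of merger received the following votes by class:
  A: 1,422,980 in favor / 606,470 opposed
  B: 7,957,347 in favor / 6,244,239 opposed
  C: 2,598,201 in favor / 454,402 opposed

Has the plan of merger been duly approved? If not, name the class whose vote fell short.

A: 2/3 of 2134470 = 1422980; 1,422,980 required, 1,422,980 in favor — approved.
B: a majority of 15915207 is 7957604; 7,957,604 required, 7,957,347 in favor — not approved.
C: 3/4 of 3464268 = 2598201; 2,598,201 required, 2,598,201 in favor — approved.

Not approved — the B shares did not give the required vote.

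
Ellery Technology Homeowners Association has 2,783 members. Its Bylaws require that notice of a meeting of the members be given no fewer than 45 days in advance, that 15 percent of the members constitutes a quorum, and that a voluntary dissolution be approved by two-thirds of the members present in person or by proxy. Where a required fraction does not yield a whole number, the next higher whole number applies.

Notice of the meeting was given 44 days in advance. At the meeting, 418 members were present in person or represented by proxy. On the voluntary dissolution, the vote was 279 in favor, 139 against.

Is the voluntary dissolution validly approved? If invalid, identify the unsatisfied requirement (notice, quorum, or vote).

Invalid — notice requirement not satisfied.

Notice: 44 days given; 45 required. Not satisfied.
Quorum: 15% of 2,783 = 417.45, rounded up to 418; 418 present. Satisfied.
Vote: requires two-thirds of those present (418); 2/3 of 418 = 278.67, rounded up to 279, so 279 needed; 279 in favor. Satisfied.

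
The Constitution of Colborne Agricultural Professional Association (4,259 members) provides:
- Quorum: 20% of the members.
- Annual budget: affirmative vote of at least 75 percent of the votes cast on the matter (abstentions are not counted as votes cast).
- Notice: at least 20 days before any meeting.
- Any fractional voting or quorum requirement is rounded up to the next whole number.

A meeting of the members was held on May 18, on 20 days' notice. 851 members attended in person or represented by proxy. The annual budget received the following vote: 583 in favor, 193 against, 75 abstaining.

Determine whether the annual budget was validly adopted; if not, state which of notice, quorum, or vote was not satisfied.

Invalid — quorum requirement not satisfied.

Notice: 20 days given; 20 required. Satisfied.
Quorum: 20% of 4,259 = 851.80, rounded up to 852; 851 present. Not satisfied.
Vote: requires three-fourths of the votes cast (851 − 75 abstaining = 776); 3/4 of 776 = 582, so 582 needed; 583 in favor. Satisfied.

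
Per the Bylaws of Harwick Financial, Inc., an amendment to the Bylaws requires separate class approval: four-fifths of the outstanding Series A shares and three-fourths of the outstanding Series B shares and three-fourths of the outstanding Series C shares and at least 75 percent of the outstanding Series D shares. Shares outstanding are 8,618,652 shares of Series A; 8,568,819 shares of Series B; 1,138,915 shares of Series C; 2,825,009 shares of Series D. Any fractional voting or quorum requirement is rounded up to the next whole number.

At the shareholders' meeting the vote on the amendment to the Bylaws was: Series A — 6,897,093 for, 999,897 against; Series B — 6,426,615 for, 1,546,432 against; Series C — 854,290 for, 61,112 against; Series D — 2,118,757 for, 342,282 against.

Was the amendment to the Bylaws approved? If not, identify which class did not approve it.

Approved — every class gave the required vote.

Series A: 4/5 of 8618652 = 6894921.60, rounded up to 6894922; 6,894,922 required, 6,897,093 in favor — approved.
Series B: 3/4 of 8568819 = 6426614.25, rounded up to 6426615; 6,426,615 required, 6,426,615 in favor — approved.
Series C: 3/4 of 1138915 = 854186.25, rounded up to 854187; 854,187 required, 854,290 in favor — approved.
Series D: 3/4 of 2825009 = 2118756.75, rounded up to 2118757; 2,118,757 required, 2,118,757 in favor — approved.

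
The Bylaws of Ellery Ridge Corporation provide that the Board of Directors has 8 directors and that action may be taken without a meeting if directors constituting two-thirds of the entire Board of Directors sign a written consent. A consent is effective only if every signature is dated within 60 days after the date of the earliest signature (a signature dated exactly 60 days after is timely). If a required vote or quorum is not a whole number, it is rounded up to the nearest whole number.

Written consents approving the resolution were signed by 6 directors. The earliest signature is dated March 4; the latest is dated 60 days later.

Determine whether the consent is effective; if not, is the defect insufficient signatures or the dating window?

Signatures required: two-thirds of 8 — 2/3 of 8 = 5.33, rounded up to 6, so 6 needed; 6 signed. Sufficient.
Dating window: the latest signature is 60 days after the earliest; the limit is 60 days. Within the window.

Effective — both the signature and dating-window requirements are satisfied.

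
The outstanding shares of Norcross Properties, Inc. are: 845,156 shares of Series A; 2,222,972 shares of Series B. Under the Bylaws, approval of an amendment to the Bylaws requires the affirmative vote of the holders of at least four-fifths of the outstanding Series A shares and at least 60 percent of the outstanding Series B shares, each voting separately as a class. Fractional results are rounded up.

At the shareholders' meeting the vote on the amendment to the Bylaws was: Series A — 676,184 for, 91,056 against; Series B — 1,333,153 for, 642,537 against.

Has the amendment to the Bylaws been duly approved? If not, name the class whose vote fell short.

Not approved — the Series B shares did not give the required vote.

Series A: 4/5 of 845156 = 676124.80, rounded up to 676125; 676,125 required, 676,184 in favor — approved.
Series B: 3/5 of 2222972 = 1333783.20, rounded up to 1333784; 1,333,784 required, 1,333,153 in favor — not approved.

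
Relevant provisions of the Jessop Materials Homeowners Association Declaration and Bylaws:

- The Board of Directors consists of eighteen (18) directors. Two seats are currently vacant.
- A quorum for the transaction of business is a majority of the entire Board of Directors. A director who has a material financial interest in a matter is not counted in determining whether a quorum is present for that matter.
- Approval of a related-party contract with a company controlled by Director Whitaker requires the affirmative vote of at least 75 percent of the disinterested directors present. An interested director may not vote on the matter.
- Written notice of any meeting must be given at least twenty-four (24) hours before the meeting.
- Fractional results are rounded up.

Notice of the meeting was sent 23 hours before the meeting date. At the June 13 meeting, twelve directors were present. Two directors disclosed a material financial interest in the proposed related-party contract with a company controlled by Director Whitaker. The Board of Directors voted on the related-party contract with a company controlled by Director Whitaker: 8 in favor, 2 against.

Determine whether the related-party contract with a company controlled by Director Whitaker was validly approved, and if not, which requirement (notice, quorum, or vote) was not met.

Notice: 23 hours given; 24 required (23 < 24). Not satisfied.
Quorum: 12 present, but the 2 interested directors do not count, leaving 10. Quorum is 10. Satisfied.
Vote: the related-party contract with a company controlled by Director Whitaker requires three-fourths of the disinterested directors present (12 − 2 = 10). 3/4 of 10 = 7.50, rounded up to 8, so 8 affirmative votes are needed; 8 voted in favor. Satisfied.

Invalid — notice requirement not satisfied.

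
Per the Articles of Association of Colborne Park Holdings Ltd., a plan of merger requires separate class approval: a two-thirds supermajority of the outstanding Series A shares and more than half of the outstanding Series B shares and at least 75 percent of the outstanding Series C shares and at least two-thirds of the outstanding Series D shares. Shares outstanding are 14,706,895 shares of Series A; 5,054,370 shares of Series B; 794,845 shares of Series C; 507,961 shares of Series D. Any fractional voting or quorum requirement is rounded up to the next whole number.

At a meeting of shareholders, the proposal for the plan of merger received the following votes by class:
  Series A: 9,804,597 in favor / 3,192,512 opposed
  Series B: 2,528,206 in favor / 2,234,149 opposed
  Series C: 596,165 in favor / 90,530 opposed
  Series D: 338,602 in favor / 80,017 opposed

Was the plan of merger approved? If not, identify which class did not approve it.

Not approved — the Series D shares did not give the required vote.

Series A: 2/3 of 14706895 = 9804596.67, rounded up to 9804597; 9,804,597 required, 9,804,597 in favor — approved.
Series B: a majority of 5054370 is 2527186; 2,527,186 required, 2,528,206 in favor — approved.
Series C: 3/4 of 794845 = 596133.75, rounded up to 596134; 596,134 required, 596,165 in favor — approved.
Series D: 2/3 of 507961 = 338640.67, rounded up to 338641; 338,641 required, 338,602 in favor — not approved.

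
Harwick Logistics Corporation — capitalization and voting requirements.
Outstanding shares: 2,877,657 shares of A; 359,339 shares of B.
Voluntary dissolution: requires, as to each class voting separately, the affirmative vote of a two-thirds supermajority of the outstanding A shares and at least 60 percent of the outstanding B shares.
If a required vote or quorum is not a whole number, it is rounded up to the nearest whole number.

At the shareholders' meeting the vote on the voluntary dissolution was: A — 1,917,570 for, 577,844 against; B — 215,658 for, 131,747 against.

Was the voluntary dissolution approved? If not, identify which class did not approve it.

A: 2/3 of 2877657 = 1918438; 1,918,438 required, 1,917,570 in favor — not approved.
B: 3/5 of 359339 = 215603.40, rounded up to 215604; 215,604 required, 215,658 in favor — approved.

Not approved — the A shares did not give the required vote.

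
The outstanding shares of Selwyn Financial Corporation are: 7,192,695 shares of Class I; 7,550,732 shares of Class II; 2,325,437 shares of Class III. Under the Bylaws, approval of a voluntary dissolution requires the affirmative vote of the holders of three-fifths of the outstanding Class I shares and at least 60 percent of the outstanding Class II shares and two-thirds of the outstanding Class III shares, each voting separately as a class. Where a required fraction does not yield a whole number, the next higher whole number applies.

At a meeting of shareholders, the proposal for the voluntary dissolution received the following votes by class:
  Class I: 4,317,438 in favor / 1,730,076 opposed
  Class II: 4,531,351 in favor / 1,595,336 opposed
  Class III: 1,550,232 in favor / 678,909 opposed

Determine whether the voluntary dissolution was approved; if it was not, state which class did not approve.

Class I: 3/5 of 7192695 = 4315617; 4,315,617 required, 4,317,438 in favor — approved.
Class II: 3/5 of 7550732 = 4530439.20, rounded up to 4530440; 4,530,440 required, 4,531,351 in favor — approved.
Class III: 2/3 of 2325437 = 1550291.33, rounded up to 1550292; 1,550,292 required, 1,550,232 in favor — not approved.

Not approved — the Class III shares did not give the required vote.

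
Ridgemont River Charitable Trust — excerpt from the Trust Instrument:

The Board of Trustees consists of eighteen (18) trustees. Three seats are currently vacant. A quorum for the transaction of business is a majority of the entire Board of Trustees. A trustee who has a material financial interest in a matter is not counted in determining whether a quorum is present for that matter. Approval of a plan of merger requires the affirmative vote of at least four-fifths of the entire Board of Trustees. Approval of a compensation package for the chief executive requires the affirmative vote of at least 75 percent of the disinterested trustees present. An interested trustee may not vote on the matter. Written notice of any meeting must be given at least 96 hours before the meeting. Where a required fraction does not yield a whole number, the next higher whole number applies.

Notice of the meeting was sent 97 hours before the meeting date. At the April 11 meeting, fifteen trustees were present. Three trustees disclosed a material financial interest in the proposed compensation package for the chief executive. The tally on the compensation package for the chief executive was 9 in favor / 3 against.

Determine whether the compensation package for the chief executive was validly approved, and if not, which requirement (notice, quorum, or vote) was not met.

Notice: 97 hours given; 96 required (97 ≥ 96). Satisfied.
Quorum: 15 present, but the 3 interested trustees do not count, leaving 12. Quorum is 10. Satisfied.
Vote: the compensation package for the chief executive requires three-fourths of the disinterested trustees present (15 − 3 = 12). 3/4 of 12 = 9, so 9 affirmative votes are needed; 9 voted in favor. Satisfied.

Valid — all requirements satisfied.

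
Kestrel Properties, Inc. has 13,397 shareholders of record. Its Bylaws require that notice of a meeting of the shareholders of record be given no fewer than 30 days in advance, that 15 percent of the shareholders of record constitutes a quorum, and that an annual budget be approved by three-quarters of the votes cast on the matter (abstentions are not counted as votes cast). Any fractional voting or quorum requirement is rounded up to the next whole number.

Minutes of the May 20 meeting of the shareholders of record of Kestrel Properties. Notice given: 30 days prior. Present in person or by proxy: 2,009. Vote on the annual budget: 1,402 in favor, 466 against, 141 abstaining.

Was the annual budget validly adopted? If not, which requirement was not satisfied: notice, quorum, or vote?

Notice: 30 days given; 30 required. Satisfied.
Quorum: 15% of 13,397 = 2,009.55, rounded up to 2,010; 2,009 present. Not satisfied.
Vote: requires three-fourths of the votes cast (2,009 − 141 abstaining = 1,868); 3/4 of 1868 = 1401, so 1,401 needed; 1,402 in favor. Satisfied.

Invalid — quorum requirement not satisfied.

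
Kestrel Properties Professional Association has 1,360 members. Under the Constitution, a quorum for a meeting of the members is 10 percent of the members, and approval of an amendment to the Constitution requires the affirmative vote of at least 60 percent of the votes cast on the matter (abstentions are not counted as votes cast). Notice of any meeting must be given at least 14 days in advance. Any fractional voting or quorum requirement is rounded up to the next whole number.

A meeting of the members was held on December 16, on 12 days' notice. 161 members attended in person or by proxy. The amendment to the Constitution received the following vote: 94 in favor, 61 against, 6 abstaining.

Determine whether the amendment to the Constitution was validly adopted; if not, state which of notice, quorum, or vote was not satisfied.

Invalid — notice requirement not satisfied.

Notice: 12 days given; 14 required. Not satisfied.
Quorum: 10% of 1,360 = 136; 161 present. Satisfied.
Vote: requires three-fifths of the votes cast (161 − 6 abstaining = 155); 3/5 of 155 = 93, so 93 needed; 94 in favor. Satisfied.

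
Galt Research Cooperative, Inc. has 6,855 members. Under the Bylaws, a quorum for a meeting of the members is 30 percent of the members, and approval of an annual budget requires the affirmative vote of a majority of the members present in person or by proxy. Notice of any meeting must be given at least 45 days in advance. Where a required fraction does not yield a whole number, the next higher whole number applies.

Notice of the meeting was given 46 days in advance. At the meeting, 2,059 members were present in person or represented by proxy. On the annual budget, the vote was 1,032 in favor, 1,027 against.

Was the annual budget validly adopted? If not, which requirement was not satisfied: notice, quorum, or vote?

Notice: 46 days given; 45 required. Satisfied.
Quorum: 30% of 6,855 = 2,056.50, rounded up to 2,057; 2,059 present. Satisfied.
Vote: requires a majority of those present (2,059); a majority of 2059 is 1030, so 1,030 needed; 1,032 in favor. Satisfied.

Valid — all requirements satisfied.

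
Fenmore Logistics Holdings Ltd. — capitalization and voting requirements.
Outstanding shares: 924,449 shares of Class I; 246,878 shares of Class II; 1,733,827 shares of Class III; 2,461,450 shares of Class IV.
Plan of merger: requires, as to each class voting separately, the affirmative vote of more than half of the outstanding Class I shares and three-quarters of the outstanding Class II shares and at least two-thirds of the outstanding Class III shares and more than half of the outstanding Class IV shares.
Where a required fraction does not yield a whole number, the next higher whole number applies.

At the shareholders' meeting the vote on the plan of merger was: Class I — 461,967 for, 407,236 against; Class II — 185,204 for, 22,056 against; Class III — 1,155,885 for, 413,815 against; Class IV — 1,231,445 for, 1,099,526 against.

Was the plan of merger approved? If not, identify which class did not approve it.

Not approved — the Class I shares did not give the required vote.

Class I: a majority of 924449 is 462225; 462,225 required, 461,967 in favor — not approved.
Class II: 3/4 of 246878 = 185158.50, rounded up to 185159; 185,159 required, 185,204 in favor — approved.
Class III: 2/3 of 1733827 = 1155884.67, rounded up to 1155885; 1,155,885 required, 1,155,885 in favor — approved.
Class IV: a majority of 2461450 is 1230726; 1,230,726 required, 1,231,445 in favor — approved.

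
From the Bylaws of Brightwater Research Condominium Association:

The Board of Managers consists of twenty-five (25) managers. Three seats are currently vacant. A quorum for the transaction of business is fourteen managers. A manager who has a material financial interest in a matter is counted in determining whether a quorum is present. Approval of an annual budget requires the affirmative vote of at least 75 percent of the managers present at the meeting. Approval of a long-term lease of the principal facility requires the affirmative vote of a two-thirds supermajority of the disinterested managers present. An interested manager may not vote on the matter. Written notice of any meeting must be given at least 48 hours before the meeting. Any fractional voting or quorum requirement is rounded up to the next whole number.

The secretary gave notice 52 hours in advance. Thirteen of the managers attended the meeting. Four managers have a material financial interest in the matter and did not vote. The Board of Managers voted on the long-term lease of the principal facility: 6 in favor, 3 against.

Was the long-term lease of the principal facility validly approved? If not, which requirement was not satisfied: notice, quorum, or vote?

Invalid — quorum requirement not satisfied.

Notice: 52 hours given; 48 required (52 ≥ 48). Satisfied.
Quorum: 13 present (interested managers count toward quorum); quorum is 14. Not satisfied.
Vote: the long-term lease of the principal facility requires two-thirds of the disinterested managers present (13 − 4 = 9). 2/3 of 9 = 6, so 6 affirmative votes are needed; 6 voted in favor. Satisfied. (Moot — without a quorum no business can be validly transacted.)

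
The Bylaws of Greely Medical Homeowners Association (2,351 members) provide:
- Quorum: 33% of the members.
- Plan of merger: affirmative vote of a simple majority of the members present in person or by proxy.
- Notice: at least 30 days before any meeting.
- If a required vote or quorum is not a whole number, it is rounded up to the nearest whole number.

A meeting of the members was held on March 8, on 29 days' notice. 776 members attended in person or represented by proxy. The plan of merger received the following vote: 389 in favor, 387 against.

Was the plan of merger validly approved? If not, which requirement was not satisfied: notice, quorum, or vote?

Notice: 29 days given; 30 required. Not satisfied.
Quorum: 33% of 2,351 = 775.83, rounded up to 776; 776 present. Satisfied.
Vote: requires a majority of those present (776); a majority of 776 is 389, so 389 needed; 389 in favor. Satisfied.

Invalid — notice requirement not satisfied.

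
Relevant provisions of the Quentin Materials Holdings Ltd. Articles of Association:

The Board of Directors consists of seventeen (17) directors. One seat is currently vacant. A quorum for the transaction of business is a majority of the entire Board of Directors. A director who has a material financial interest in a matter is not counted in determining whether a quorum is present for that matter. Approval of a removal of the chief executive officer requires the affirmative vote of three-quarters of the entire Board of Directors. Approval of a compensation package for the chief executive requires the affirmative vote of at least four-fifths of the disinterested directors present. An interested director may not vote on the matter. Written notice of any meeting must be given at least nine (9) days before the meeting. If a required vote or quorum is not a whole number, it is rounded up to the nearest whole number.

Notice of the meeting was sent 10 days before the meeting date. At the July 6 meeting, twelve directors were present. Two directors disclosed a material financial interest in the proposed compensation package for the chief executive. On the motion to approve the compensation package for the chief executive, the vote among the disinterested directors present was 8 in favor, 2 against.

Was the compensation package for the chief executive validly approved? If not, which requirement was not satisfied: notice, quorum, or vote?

Valid — all requirements satisfied.

Notice: 10 days given; 9 required (10 ≥ 9). Satisfied.
Quorum: 12 present, but the 2 interested directors do not count, leaving 10. Quorum is 9. Satisfied.
Vote: the compensation package for the chief executive requires four-fifths of the disinterested directors present (12 − 2 = 10). 4/5 of 10 = 8, so 8 affirmative votes are needed; 8 voted in favor. Satisfied.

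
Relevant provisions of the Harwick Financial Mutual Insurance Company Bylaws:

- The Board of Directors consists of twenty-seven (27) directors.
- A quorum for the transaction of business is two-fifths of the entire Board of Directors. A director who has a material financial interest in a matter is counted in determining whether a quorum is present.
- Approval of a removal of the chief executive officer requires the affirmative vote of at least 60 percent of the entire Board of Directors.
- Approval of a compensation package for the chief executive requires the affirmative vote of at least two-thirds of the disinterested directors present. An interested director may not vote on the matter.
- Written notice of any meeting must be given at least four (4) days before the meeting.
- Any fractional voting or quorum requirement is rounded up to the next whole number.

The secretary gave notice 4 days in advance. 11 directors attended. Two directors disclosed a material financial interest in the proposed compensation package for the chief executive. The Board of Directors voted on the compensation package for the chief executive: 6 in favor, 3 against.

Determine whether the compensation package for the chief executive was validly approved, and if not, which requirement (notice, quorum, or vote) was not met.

Valid — all requirements satisfied.

Notice: 4 days given; 4 required (4 ≥ 4). Satisfied.
Quorum: 11 present (interested directors count toward quorum); quorum is 11. Satisfied.
Vote: the compensation package for the chief executive requires two-thirds of the disinterested directors present (11 − 2 = 9). 2/3 of 9 = 6, so 6 affirmative votes are needed; 6 voted in favor. Satisfied.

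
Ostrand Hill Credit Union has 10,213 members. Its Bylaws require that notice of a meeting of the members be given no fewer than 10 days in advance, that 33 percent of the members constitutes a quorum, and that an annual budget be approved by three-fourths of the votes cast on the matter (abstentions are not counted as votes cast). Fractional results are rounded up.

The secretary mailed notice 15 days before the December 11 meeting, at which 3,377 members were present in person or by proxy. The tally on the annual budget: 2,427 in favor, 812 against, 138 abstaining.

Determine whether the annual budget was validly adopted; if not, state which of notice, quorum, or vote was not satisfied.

Invalid — vote requirement not satisfied.

Notice: 15 days given; 10 required. Satisfied.
Quorum: 33% of 10,213 = 3,370.29, rounded up to 3,371; 3,377 present. Satisfied.
Vote: requires three-fourths of the votes cast (3,377 − 138 abstaining = 3,239); 3/4 of 3239 = 2429.25, rounded up to 2430, so 2,430 needed; 2,427 in favor. Not satisfied.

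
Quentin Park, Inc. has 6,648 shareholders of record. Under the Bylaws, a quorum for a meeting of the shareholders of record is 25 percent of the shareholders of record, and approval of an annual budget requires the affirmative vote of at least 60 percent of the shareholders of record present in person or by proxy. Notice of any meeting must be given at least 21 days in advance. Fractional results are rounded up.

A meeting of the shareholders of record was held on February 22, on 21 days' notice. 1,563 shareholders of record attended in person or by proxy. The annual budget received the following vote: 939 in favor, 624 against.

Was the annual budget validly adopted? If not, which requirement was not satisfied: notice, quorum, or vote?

Notice: 21 days given; 21 required. Satisfied.
Quorum: 25% of 6,648 = 1,662; 1,563 present. Not satisfied.
Vote: requires three-fifths of those present (1,563); 3/5 of 1563 = 937.80, rounded up to 938, so 938 needed; 939 in favor. Satisfied.

Invalid — quorum requirement not satisfied.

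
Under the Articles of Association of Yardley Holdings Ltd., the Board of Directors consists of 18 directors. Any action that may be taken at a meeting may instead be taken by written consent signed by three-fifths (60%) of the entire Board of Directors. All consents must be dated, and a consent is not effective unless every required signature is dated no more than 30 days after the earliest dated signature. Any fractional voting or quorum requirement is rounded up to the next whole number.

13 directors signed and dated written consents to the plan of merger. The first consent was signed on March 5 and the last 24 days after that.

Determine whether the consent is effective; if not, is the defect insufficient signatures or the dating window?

Effective — both the signature and dating-window requirements are satisfied.

Signatures required: three-fifths (60%) of 18 — 3/5 of 18 = 10.80, rounded up to 11, so 11 needed; 13 signed. Sufficient.
Dating window: the latest signature is 24 days after the earliest; the limit is 30 days. Within the window.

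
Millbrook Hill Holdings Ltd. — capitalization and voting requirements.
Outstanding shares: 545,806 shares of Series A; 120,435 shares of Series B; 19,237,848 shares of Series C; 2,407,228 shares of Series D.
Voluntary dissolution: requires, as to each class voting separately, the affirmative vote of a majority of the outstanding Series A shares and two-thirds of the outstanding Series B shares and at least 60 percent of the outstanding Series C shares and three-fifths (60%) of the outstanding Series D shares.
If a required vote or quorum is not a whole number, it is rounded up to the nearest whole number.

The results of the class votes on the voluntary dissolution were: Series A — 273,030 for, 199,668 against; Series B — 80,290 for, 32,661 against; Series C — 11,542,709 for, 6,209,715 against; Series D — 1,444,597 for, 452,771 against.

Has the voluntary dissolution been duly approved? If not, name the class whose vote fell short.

Approved — every class gave the required vote.

Series A: a majority of 545806 is 272904; 272,904 required, 273,030 in favor — approved.
Series B: 2/3 of 120435 = 80290; 80,290 required, 80,290 in favor — approved.
Series C: 3/5 of 19237848 = 11542708.80, rounded up to 11542709; 11,542,709 required, 11,542,709 in favor — approved.
Series D: 3/5 of 2407228 = 1444336.80, rounded up to 1444337; 1,444,337 required, 1,444,597 in favor — approved.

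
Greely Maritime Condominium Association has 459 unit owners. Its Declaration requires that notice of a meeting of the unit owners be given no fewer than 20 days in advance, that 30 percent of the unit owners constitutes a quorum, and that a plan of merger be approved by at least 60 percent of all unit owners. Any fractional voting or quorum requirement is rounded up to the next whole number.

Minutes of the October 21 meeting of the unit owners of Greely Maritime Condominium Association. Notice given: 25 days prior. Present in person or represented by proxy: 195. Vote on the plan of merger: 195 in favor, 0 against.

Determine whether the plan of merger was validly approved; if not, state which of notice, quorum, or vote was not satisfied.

Invalid — vote requirement not satisfied.

Notice: 25 days given; 20 required. Satisfied.
Quorum: 30% of 459 = 137.70, rounded up to 138; 195 present. Satisfied.
Vote: requires three-fifths of all unit owners (459); 3/5 of 459 = 275.40, rounded up to 276, so 276 needed; 195 in favor. Not satisfied.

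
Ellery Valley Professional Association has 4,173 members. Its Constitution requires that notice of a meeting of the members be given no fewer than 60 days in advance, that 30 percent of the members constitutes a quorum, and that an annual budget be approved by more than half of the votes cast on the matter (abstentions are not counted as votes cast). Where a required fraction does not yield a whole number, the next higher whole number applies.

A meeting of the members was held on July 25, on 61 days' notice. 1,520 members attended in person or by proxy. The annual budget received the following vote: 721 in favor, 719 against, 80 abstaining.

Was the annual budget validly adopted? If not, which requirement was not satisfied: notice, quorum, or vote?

Notice: 61 days given; 60 required. Satisfied.
Quorum: 30% of 4,173 = 1,251.90, rounded up to 1,252; 1,520 present. Satisfied.
Vote: requires a majority of the votes cast (1,520 − 80 abstaining = 1,440); a majority of 1440 is 721, so 721 needed; 721 in favor. Satisfied.

Valid — all requirements satisfied.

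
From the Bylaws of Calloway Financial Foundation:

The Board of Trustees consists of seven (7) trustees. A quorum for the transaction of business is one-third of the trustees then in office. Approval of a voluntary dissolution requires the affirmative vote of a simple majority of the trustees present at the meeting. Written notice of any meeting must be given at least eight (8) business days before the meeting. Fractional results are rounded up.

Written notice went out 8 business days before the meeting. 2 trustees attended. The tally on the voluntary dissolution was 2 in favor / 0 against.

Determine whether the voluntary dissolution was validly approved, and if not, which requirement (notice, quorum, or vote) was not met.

Notice: 8 business days given; 8 required (8 ≥ 8). Satisfied.
Quorum: 2 present; quorum is 3. Not satisfied.
Vote: the voluntary dissolution requires a majority of the trustees present (2). A majority of 2 is 2, so 2 affirmative votes are needed; 2 voted in favor. Satisfied. (Moot — without a quorum no business can be validly transacted.)

Invalid — quorum requirement not satisfied.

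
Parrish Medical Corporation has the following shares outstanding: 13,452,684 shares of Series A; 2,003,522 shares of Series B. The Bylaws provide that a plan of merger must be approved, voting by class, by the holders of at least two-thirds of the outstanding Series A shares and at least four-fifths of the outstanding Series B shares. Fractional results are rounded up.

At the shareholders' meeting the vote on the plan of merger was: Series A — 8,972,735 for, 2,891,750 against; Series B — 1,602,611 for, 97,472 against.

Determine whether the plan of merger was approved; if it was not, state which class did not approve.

Not approved — the Series B shares did not give the required vote.

Series A: 2/3 of 13452684 = 8968456; 8,968,456 required, 8,972,735 in favor — approved.
Series B: 4/5 of 2003522 = 1602817.60, rounded up to 1602818; 1,602,818 required, 1,602,611 in favor — not approved.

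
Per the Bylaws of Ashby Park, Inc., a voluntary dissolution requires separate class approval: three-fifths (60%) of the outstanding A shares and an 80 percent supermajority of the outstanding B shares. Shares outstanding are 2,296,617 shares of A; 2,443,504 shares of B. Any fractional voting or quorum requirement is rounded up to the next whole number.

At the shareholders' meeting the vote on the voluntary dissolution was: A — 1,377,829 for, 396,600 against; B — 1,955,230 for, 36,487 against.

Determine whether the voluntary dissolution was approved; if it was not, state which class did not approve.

A: 3/5 of 2296617 = 1377970.20, rounded up to 1377971; 1,377,971 required, 1,377,829 in favor — not approved.
B: 4/5 of 2443504 = 1954803.20, rounded up to 1954804; 1,954,804 required, 1,955,230 in favor — approved.

Not approved — the A shares did not give the required vote.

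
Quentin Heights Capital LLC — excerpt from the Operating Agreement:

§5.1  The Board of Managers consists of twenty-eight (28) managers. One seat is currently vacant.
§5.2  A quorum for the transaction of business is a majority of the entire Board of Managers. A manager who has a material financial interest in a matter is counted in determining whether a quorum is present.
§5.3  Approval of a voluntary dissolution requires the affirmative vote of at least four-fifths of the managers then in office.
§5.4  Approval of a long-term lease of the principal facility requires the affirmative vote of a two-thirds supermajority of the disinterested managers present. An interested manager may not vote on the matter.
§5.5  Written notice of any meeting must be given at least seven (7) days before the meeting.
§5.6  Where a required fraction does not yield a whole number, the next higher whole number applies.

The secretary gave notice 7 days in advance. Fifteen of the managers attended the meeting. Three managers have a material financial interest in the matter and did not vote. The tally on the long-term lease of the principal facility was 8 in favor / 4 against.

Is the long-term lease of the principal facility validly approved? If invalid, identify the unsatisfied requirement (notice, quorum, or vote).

Notice: 7 days given; 7 required (7 ≥ 7). Satisfied.
Quorum: 15 present (interested managers count toward quorum); quorum is 15. Satisfied.
Vote: the long-term lease of the principal facility requires two-thirds of the disinterested managers present (15 − 3 = 12). 2/3 of 12 = 8, so 8 affirmative votes are needed; 8 voted in favor. Satisfied.

Valid — all requirements satisfied.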